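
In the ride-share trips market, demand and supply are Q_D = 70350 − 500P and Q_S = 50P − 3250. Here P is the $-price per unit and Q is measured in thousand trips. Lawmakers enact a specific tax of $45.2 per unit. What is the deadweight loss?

In inverse form: demand P = 140.7 − 0.002Q, supply P = 65 + 0.02Q.
Competitive equilibrium: 140.7 − 0.002Q = 65 + 0.02Q → Q* = 3440.9091, P* = 133.8182.
With the tax, the buyer price exceeds the seller price by 45.2: (140.7 − 0.002Q) − (65 + 0.02Q) = 45.2 → Q' = 1386.3636.
ΔQ = 3440.9091 − 1386.3636 = 2054.5455; the wedge equals the tax, 45.2.
Deadweight loss = ½ × 2054.5455 × 45.2 = $46432.73 thousand.

$46432.73 thousand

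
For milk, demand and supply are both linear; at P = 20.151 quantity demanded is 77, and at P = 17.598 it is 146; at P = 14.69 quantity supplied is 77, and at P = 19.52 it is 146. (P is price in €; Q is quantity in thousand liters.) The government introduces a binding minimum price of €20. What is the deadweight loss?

Demand slope = (17.598 − 20.151)/(146 − 77) = −0.037, so P = 23 − 0.037Q.
Supply slope = (19.52 − 14.69)/(146 − 77) = 0.07, so P = 9.3 + 0.07Q.
Competitive equilibrium: 23 − 0.037Q = 9.3 + 0.07Q → Q* = 128.0374, P* = 18.2626.
At the floor P = 20, quantity demanded = (23 − 20)/0.037 = 81.0811.
Sellers' marginal cost at Q' = 81.0811: 9.3 + 0.07·81.0811 = 14.9757.
ΔQ = 128.0374 − 81.0811 = 46.9563; wedge = 20 − 14.9757 = 5.0243.
Welfare loss = ½ × 46.9563 × 5.0243 = €117.96 thousand.

€117.96 thousand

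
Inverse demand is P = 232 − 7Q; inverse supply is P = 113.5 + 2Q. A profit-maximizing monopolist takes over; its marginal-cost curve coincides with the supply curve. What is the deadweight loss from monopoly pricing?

149.32

Competitive equilibrium: 232 − 7Q = 113.5 + 2Q → Q* = 13.1667, P* = 139.8333.
Marginal revenue: MR = 232 − 14Q. Set MR = MC: 232 − 14Q = 113.5 + 2Q → Q_m = 7.4063.
Price P_m = 232 − 7·7.4063 = 180.1559; MC(Q_m) = 113.5 + 2·7.4063 = 128.3126.
Competitive Q* = 13.1667, so ΔQ = 5.7604; wedge = 180.1559 − 128.3126 = 51.8433.
Deadweight loss = ½ × 5.7604 × 51.8433 = 149.32.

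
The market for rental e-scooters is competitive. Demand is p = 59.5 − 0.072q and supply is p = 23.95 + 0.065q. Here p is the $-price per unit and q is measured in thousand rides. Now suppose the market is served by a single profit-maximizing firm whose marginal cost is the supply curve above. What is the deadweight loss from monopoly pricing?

$547.40 thousand

Competitive equilibrium: 59.5 − 0.072q = 23.95 + 0.065q → q* = 259.4891, p* = 40.8168.
Marginal revenue: MR = 59.5 − 0.144q. Set MR = MC: 59.5 − 0.144q = 23.95 + 0.065q → q_m = 170.0957.
Price p_m = 59.5 − 0.072·170.0957 = 47.2531; MC(q_m) = 23.95 + 0.065·170.0957 = 35.0062.
Competitive q* = 259.4891, so Δq = 89.3934; wedge = 47.2531 − 35.0062 = 12.2469.
Deadweight loss = ½ × 89.3934 × 12.2469 = $547.40 thousand.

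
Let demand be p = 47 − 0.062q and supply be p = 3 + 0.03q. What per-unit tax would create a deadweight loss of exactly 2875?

Competitive equilibrium: 47 − 0.062q = 3 + 0.03q → q* = 478.2609, p* = 17.3478.
A tax t gives Δq = t/0.092 and wedge t, so DWL = t²/0.184.
t²/0.184 = 2875 → t² = 529 → t = 23.

23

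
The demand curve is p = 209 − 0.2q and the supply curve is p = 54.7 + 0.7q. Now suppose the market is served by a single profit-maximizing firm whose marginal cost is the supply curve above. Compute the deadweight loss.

Competitive equilibrium: 209 − 0.2q = 54.7 + 0.7q → q* = 171.4444, p* = 174.7111.
Marginal revenue: MR = 209 − 0.4q. Set MR = MC: 209 − 0.4q = 54.7 + 0.7q → q_m = 140.2727.
Price p_m = 209 − 0.2·140.2727 = 180.9455; MC(q_m) = 54.7 + 0.7·140.2727 = 152.8909.
Competitive q* = 171.4444, so Δq = 31.1717; wedge = 180.9455 − 152.8909 = 28.0546.
Welfare loss = ½ × 31.1717 × 28.0546 = 437.25.

437.25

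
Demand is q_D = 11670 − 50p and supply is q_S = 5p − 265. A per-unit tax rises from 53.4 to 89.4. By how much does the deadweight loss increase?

In inverse form: demand p = 233.4 − 0.02q, supply p = 53 + 0.2q.
Competitive equilibrium: 233.4 − 0.02q = 53 + 0.2q → q* = 820, p* = 217.
For a per-unit tax t: Δq = t/0.22, so DWL = ½·t·(t/0.22) = t²/0.44.
At t = 53.4: DWL = 6480.818. At t = 89.4: DWL = 18164.455.
Increase = 18164.455 − 6480.818 = 11683.64.

11683.64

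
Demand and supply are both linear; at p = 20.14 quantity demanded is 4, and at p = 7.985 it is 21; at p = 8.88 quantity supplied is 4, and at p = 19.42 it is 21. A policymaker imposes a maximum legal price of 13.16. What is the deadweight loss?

Demand slope = (7.985 − 20.14)/(21 − 4) = −0.715, so p = 23 − 0.715q.
Supply slope = (19.42 − 8.88)/(21 − 4) = 0.62, so p = 6.4 + 0.62q.
Competitive equilibrium: 23 − 0.715q = 6.4 + 0.62q → q* = 12.4345, p* = 14.1094.
At the ceiling p = 13.16, quantity supplied = (13.16 − 6.4)/0.62 = 10.9032.
Willingness to pay at q' = 10.9032: 23 − 0.715·10.9032 = 15.2042.
Δq = 12.4345 − 10.9032 = 1.5313; wedge = 15.2042 − 13.16 = 2.0442.
Deadweight loss = ½ × 1.5313 × 2.0442 = 1.57.

1.57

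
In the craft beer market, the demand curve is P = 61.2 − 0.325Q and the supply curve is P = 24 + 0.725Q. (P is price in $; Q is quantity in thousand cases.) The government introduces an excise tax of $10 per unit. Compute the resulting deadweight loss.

Competitive equilibrium: 61.2 − 0.325Q = 24 + 0.725Q → Q* = 35.4286, P* = 49.6857.
With the tax, the buyer price exceeds the seller price by 10: (61.2 − 0.325Q) − (24 + 0.725Q) = 10 → Q' = 25.9048.
ΔQ = 35.4286 − 25.9048 = 9.5238; the wedge equals the tax, 10.
Deadweight loss = ½ × 9.5238 × 10 = $47.62 thousand.

$47.62 thousand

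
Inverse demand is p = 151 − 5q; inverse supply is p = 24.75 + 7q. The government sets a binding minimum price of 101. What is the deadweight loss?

Competitive equilibrium: 151 − 5q = 24.75 + 7q → q* = 10.5208, p* = 98.3958.
At the floor p = 101, quantity demanded = (151 − 101)/5 = 10.
Sellers' marginal cost at q' = 10: 24.75 + 7·10 = 94.75.
Δq = 10.5208 − 10 = 0.5208; wedge = 101 − 94.75 = 6.25.
DWL = ½ × 0.5208 × 6.25 = 1.63.

1.63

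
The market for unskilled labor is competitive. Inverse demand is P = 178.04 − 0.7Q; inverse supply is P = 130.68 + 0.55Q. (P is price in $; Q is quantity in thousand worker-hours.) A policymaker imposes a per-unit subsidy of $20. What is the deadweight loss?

Competitive equilibrium: 178.04 − 0.7Q = 130.68 + 0.55Q → Q* = 37.888, P* = 151.5184.
The subsidy lowers effective supply by 20: P = 110.68 + 0.55Q.
New quantity: 178.04 − 0.7Q = 110.68 + 0.55Q → Q' = 53.888.
Overproduction ΔQ = 53.888 − 37.888 = 16; wedge = subsidy = 20.
DWL = ½ × 16 × 20 = $160 thousand.

$160 thousand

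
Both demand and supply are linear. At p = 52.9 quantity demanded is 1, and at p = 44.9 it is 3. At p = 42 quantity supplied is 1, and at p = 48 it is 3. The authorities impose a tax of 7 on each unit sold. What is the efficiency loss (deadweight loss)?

3.50

Demand slope = (44.9 − 52.9)/(3 − 1) = −4, so p = 56.9 − 4q.
Supply slope = (48 − 42)/(3 − 1) = 3, so p = 39 + 3q.
Competitive equilibrium: 56.9 − 4q = 39 + 3q → q* = 2.5571, p* = 46.6714.
With the tax, the buyer price exceeds the seller price by 7: (56.9 − 4q) − (39 + 3q) = 7 → q' = 1.5571.
Δq = 2.5571 − 1.5571 = 1; the wedge equals the tax, 7.
Welfare loss = ½ × 1 × 7 = 3.50.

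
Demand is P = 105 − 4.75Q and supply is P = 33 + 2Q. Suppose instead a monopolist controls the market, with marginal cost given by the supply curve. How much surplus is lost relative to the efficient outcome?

Competitive equilibrium: 105 − 4.75Q = 33 + 2Q → Q* = 10.6667, P* = 54.3333.
Marginal revenue: MR = 105 − 9.5Q. Set MR = MC: 105 − 9.5Q = 33 + 2Q → Q_m = 6.2609.
Price P_m = 105 − 4.75·6.2609 = 75.2607; MC(Q_m) = 33 + 2·6.2609 = 45.5218.
Competitive Q* = 10.6667, so ΔQ = 4.4058; wedge = 75.2607 − 45.5218 = 29.7389.
The triangle = ½ × 4.4058 × 29.7389 = 65.51.

65.51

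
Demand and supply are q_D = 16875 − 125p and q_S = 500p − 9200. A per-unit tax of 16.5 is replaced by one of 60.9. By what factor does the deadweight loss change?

13.623

In inverse form: demand p = 135 − 0.008q, supply p = 18.4 + 0.002q.
Competitive equilibrium: 135 − 0.008q = 18.4 + 0.002q → q* = 11660, p* = 41.72.
For a per-unit tax t: Δq = t/0.01, so DWL = ½·t·(t/0.01) = t²/0.02.
At t = 16.5: DWL = 13612.5. At t = 60.9: DWL = 185440.5.
Ratio = (60.9/16.5)² = 13.623.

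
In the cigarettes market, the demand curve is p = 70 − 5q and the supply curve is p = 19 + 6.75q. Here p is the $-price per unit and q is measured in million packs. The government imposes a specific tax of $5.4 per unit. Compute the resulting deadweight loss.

Competitive equilibrium: 70 − 5q = 19 + 6.75q → q* = 4.3404, p* = 48.2979.
With the tax, the buyer price exceeds the seller price by 5.4: (70 − 5q) − (19 + 6.75q) = 5.4 → q' = 3.8809.
Δq = 4.3404 − 3.8809 = 0.4595; the wedge equals the tax, 5.4.
Welfare loss = ½ × 0.4595 × 5.4 = $1.24 million.

$1.24 million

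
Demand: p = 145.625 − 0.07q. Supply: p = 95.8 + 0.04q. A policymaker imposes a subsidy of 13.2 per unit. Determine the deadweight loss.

792

Competitive equilibrium: 145.625 − 0.07q = 95.8 + 0.04q → q* = 452.9545, p* = 113.9182.
The subsidy lowers effective supply by 13.2: p = 82.6 + 0.04q.
New quantity: 145.625 − 0.07q = 82.6 + 0.04q → q' = 572.9545.
Overproduction Δq = 572.9545 − 452.9545 = 120; wedge = subsidy = 13.2.
The triangle = ½ × 120 × 13.2 = 792.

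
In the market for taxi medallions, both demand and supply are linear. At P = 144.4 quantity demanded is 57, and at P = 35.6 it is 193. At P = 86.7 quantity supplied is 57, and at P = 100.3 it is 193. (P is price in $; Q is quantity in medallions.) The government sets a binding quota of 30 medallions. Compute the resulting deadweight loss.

Demand slope = (35.6 − 144.4)/(193 − 57) = −0.8, so P = 190 − 0.8Q.
Supply slope = (100.3 − 86.7)/(193 − 57) = 0.1, so P = 81 + 0.1Q.
Competitive equilibrium: 190 − 0.8Q = 81 + 0.1Q → Q* = 121.1111, P* = 93.1111.
At Q = 30: demand price = 190 − 0.8·30 = 166; supply price = 81 + 0.1·30 = 84.
ΔQ = 121.1111 − 30 = 91.1111; wedge = 166 − 84 = 82.
Deadweight loss = ½ × 91.1111 × 82 = $3735.56.

$3735.56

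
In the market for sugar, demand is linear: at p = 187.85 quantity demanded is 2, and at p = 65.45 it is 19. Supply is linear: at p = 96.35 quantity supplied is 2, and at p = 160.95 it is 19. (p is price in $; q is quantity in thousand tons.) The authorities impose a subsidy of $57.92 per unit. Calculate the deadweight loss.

Demand slope = (65.45 − 187.85)/(19 − 2) = −7.2, so p = 202.25 − 7.2q.
Supply slope = (160.95 − 96.35)/(19 − 2) = 3.8, so p = 88.75 + 3.8q.
Competitive equilibrium: 202.25 − 7.2q = 88.75 + 3.8q → q* = 10.3182, p* = 127.9591.
The subsidy lowers effective supply by 57.92: p = 30.83 + 3.8q.
New quantity: 202.25 − 7.2q = 30.83 + 3.8q → q' = 15.5836.
Overproduction Δq = 15.5836 − 10.3182 = 5.2654; wedge = subsidy = 57.92.
DWL = ½ × 5.2654 × 57.92 = $152.49 thousand.

$152.49 thousand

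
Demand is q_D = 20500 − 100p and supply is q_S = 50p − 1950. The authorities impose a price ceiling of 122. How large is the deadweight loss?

In inverse form: demand p = 205 − 0.01q, supply p = 39 + 0.02q.
Competitive equilibrium: 205 − 0.01q = 39 + 0.02q → q* = 5533.3333, p* = 149.6667.
At the ceiling p = 122, quantity supplied = (122 − 39)/0.02 = 4150.
Willingness to pay at q' = 4150: 205 − 0.01·4150 = 163.5.
Δq = 5533.3333 − 4150 = 1383.3333; wedge = 163.5 − 122 = 41.5.
The triangle = ½ × 1383.3333 × 41.5 = 28704.17.

28704.17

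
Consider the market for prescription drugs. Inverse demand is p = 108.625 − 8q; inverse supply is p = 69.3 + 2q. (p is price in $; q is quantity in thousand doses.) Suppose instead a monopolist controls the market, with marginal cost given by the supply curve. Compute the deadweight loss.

$15.27 thousand

Competitive equilibrium: 108.625 − 8q = 69.3 + 2q → q* = 3.9325, p* = 77.165.
Marginal revenue: MR = 108.625 − 16q. Set MR = MC: 108.625 − 16q = 69.3 + 2q → q_m = 2.1847.
Price p_m = 108.625 − 8·2.1847 = 91.1474; MC(q_m) = 69.3 + 2·2.1847 = 73.6694.
Competitive q* = 3.9325, so Δq = 1.7478; wedge = 91.1474 − 73.6694 = 17.478.
DWL = ½ × 1.7478 × 17.478 = $15.27 thousand.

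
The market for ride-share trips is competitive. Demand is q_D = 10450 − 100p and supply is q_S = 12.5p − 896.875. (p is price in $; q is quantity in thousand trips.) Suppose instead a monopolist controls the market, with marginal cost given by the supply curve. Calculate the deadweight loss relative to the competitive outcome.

In inverse form: demand p = 104.5 − 0.01q, supply p = 71.75 + 0.08q.
Competitive equilibrium: 104.5 − 0.01q = 71.75 + 0.08q → q* = 363.8889, p* = 100.8611.
Marginal revenue: MR = 104.5 − 0.02q. Set MR = MC: 104.5 − 0.02q = 71.75 + 0.08q → q_m = 327.5.
Price p_m = 104.5 − 0.01·327.5 = 101.225; MC(q_m) = 71.75 + 0.08·327.5 = 97.95.
Competitive q* = 363.8889, so Δq = 36.3889; wedge = 101.225 − 97.95 = 3.275.
Deadweight loss = ½ × 36.3889 × 3.275 = $59.59 thousand.

$59.59 thousand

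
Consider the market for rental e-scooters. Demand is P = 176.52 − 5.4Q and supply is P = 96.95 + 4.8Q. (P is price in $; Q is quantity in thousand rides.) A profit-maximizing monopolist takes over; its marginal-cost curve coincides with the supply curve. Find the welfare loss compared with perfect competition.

Competitive equilibrium: 176.52 − 5.4Q = 96.95 + 4.8Q → Q* = 7.801, P* = 134.3947.
Marginal revenue: MR = 176.52 − 10.8Q. Set MR = MC: 176.52 − 10.8Q = 96.95 + 4.8Q → Q_m = 5.1006.
Price P_m = 176.52 − 5.4·5.1006 = 148.9768; MC(Q_m) = 96.95 + 4.8·5.1006 = 121.4329.
Competitive Q* = 7.801, so ΔQ = 2.7004; wedge = 148.9768 − 121.4329 = 27.5439.
DWL = ½ × 2.7004 × 27.5439 = $37.19 thousand.

$37.19 thousand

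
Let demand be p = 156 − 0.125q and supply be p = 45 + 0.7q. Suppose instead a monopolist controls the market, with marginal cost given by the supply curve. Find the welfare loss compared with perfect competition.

Competitive equilibrium: 156 − 0.125q = 45 + 0.7q → q* = 134.5455, p* = 139.1818.
Marginal revenue: MR = 156 − 0.25q. Set MR = MC: 156 − 0.25q = 45 + 0.7q → q_m = 116.8421.
Price p_m = 156 − 0.125·116.8421 = 141.3947; MC(q_m) = 45 + 0.7·116.8421 = 126.7895.
Competitive q* = 134.5455, so Δq = 17.7034; wedge = 141.3947 − 126.7895 = 14.6052.
DWL = ½ × 17.7034 × 14.6052 = 129.28.

129.28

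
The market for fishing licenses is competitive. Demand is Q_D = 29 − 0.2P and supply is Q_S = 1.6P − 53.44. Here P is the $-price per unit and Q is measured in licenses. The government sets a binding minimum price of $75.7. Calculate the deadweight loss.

$100.58

In inverse form: demand P = 145 − 5Q, supply P = 33.4 + 0.625Q.
Competitive equilibrium: 145 − 5Q = 33.4 + 0.625Q → Q* = 19.84, P* = 45.8.
At the floor P = 75.7, quantity demanded = (145 − 75.7)/5 = 13.86.
Sellers' marginal cost at Q' = 13.86: 33.4 + 0.625·13.86 = 42.0625.
ΔQ = 19.84 − 13.86 = 5.98; wedge = 75.7 − 42.0625 = 33.6375.
DWL = ½ × 5.98 × 33.6375 = $100.58.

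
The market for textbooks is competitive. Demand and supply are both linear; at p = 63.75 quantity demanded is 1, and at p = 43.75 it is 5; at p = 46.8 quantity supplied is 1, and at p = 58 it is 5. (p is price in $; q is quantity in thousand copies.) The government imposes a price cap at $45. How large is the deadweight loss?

Demand slope = (43.75 − 63.75)/(5 − 1) = −5, so p = 68.75 − 5q.
Supply slope = (58 − 46.8)/(5 − 1) = 2.8, so p = 44 + 2.8q.
Competitive equilibrium: 68.75 − 5q = 44 + 2.8q → q* = 3.173077, p* = 52.884615.
At the ceiling p = 45, quantity supplied = (45 − 44)/2.8 = 0.357143.
Willingness to pay at q' = 0.357143: 68.75 − 5·0.357143 = 66.964285.
Δq = 3.173077 − 0.357143 = 2.815934; wedge = 66.964285 − 45 = 21.964285.
Welfare loss = ½ × 2.815934 × 21.964285 = $30.92 thousand.

$30.92 thousand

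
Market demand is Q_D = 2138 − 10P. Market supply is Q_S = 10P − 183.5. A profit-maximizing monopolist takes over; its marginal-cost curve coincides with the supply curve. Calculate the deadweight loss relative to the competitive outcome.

In inverse form: demand P = 213.8 − 0.1Q, supply P = 18.35 + 0.1Q.
Competitive equilibrium: 213.8 − 0.1Q = 18.35 + 0.1Q → Q* = 977.25, P* = 116.075.
Marginal revenue: MR = 213.8 − 0.2Q. Set MR = MC: 213.8 − 0.2Q = 18.35 + 0.1Q → Q_m = 651.5.
Price P_m = 213.8 − 0.1·651.5 = 148.65; MC(Q_m) = 18.35 + 0.1·651.5 = 83.5.
Competitive Q* = 977.25, so ΔQ = 325.75; wedge = 148.65 − 83.5 = 65.15.
DWL = ½ × 325.75 × 65.15 = 10611.31.

10611.31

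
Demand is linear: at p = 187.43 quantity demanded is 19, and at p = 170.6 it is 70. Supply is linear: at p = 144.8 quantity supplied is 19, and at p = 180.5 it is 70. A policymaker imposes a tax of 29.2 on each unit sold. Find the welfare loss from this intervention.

413.90

Demand slope = (170.6 − 187.43)/(70 − 19) = −0.33, so p = 193.7 − 0.33q.
Supply slope = (180.5 − 144.8)/(70 − 19) = 0.7, so p = 131.5 + 0.7q.
Competitive equilibrium: 193.7 − 0.33q = 131.5 + 0.7q → q* = 60.3883, p* = 173.7718.
With the tax, the buyer price exceeds the seller price by 29.2: (193.7 − 0.33q) − (131.5 + 0.7q) = 29.2 → q' = 32.0388.
Δq = 60.3883 − 32.0388 = 28.3495; the wedge equals the tax, 29.2.
DWL = ½ × 28.3495 × 29.2 = 413.90.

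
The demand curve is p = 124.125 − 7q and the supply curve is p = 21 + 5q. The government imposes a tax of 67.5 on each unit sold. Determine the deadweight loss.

Competitive equilibrium: 124.125 − 7q = 21 + 5q → q* = 8.5938, p* = 63.9688.
With the tax, the buyer price exceeds the seller price by 67.5: (124.125 − 7q) − (21 + 5q) = 67.5 → q' = 2.9688.
Δq = 8.5938 − 2.9688 = 5.625; the wedge equals the tax, 67.5.
DWL = ½ × 5.625 × 67.5 = 189.84.

189.84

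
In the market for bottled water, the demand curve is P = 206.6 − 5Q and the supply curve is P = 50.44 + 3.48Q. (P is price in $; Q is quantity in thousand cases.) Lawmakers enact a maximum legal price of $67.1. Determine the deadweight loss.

$787.43 thousand

Competitive equilibrium: 206.6 − 5Q = 50.44 + 3.48Q → Q* = 18.4151, P* = 114.5245.
At the ceiling P = 67.1, quantity supplied = (67.1 − 50.44)/3.48 = 4.7874.
Willingness to pay at Q' = 4.7874: 206.6 − 5·4.7874 = 182.663.
ΔQ = 18.4151 − 4.7874 = 13.6277; wedge = 182.663 − 67.1 = 115.563.
Welfare loss = ½ × 13.6277 × 115.563 = $787.43 thousand.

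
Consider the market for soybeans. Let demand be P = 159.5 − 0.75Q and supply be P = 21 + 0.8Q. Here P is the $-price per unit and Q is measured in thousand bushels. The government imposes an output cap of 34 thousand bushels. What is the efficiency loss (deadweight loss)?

$2374.72 thousand

Competitive equilibrium: 159.5 − 0.75Q = 21 + 0.8Q → Q* = 89.3548, P* = 92.4839.
At Q = 34: demand price = 159.5 − 0.75·34 = 134; supply price = 21 + 0.8·34 = 48.2.
ΔQ = 89.3548 − 34 = 55.3548; wedge = 134 − 48.2 = 85.8.
Welfare loss = ½ × 55.3548 × 85.8 = $2374.72 thousand.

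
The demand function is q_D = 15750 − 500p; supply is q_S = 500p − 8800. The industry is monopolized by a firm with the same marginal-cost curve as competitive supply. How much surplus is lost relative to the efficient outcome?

2683.47

In inverse form: demand p = 31.5 − 0.002q, supply p = 17.6 + 0.002q.
Competitive equilibrium: 31.5 − 0.002q = 17.6 + 0.002q → q* = 3475, p* = 24.55.
Marginal revenue: MR = 31.5 − 0.004q. Set MR = MC: 31.5 − 0.004q = 17.6 + 0.002q → q_m = 2316.666667.
Price p_m = 31.5 − 0.002·2316.666667 = 26.866667; MC(q_m) = 17.6 + 0.002·2316.666667 = 22.233333.
Competitive q* = 3475, so Δq = 1158.333333; wedge = 26.866667 − 22.233333 = 4.633334.
DWL = ½ × 1158.333333 × 4.633334 = 2683.47.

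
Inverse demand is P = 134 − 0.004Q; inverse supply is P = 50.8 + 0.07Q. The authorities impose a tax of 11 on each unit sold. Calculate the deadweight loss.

Competitive equilibrium: 134 − 0.004Q = 50.8 + 0.07Q → Q* = 1124.3243, P* = 129.5027.
With the tax, the buyer price exceeds the seller price by 11: (134 − 0.004Q) − (50.8 + 0.07Q) = 11 → Q' = 975.6757.
ΔQ = 1124.3243 − 975.6757 = 148.6486; the wedge equals the tax, 11.
The triangle = ½ × 148.6486 × 11 = 817.57.

817.57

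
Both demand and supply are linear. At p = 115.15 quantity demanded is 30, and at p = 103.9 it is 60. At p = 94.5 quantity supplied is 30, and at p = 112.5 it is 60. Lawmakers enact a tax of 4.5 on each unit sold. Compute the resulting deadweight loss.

10.38

Demand slope = (103.9 − 115.15)/(60 − 30) = −0.375, so p = 126.4 − 0.375q.
Supply slope = (112.5 − 94.5)/(60 − 30) = 0.6, so p = 76.5 + 0.6q.
Competitive equilibrium: 126.4 − 0.375q = 76.5 + 0.6q → q* = 51.1795, p* = 107.2077.
With the tax, the buyer price exceeds the seller price by 4.5: (126.4 − 0.375q) − (76.5 + 0.6q) = 4.5 → q' = 46.5641.
Δq = 51.1795 − 46.5641 = 4.6154; the wedge equals the tax, 4.5.
Welfare loss = ½ × 4.6154 × 4.5 = 10.38.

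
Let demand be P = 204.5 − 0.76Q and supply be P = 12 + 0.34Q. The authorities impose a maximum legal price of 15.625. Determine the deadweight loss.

Competitive equilibrium: 204.5 − 0.76Q = 12 + 0.34Q → Q* = 175, P* = 71.5.
At the ceiling P = 15.625, quantity supplied = (15.625 − 12)/0.34 = 10.66176.
Willingness to pay at Q' = 10.66176: 204.5 − 0.76·10.66176 = 196.39706.
ΔQ = 175 − 10.66176 = 164.33824; wedge = 196.39706 − 15.625 = 180.77206.
Welfare loss = ½ × 164.33824 × 180.77206 = 14853.88.

14853.88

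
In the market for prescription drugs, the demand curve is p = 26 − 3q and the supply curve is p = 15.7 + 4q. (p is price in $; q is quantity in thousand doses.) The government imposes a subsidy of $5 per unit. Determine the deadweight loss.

Competitive equilibrium: 26 − 3q = 15.7 + 4q → q* = 1.4714, p* = 21.5857.
The subsidy lowers effective supply by 5: p = 10.7 + 4q.
New quantity: 26 − 3q = 10.7 + 4q → q' = 2.1857.
Overproduction Δq = 2.1857 − 1.4714 = 0.7143; wedge = subsidy = 5.
Deadweight loss = ½ × 0.7143 × 5 = $1.79 thousand.

$1.79 thousand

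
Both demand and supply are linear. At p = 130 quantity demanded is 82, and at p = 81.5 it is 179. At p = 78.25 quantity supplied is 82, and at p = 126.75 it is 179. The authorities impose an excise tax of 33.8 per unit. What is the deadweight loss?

Demand slope = (81.5 − 130)/(179 − 82) = −0.5, so p = 171 − 0.5q.
Supply slope = (126.75 − 78.25)/(179 − 82) = 0.5, so p = 37.25 + 0.5q.
Competitive equilibrium: 171 − 0.5q = 37.25 + 0.5q → q* = 133.75, p* = 104.125.
With the tax, the buyer price exceeds the seller price by 33.8: (171 − 0.5q) − (37.25 + 0.5q) = 33.8 → q' = 99.95.
Δq = 133.75 − 99.95 = 33.8; the wedge equals the tax, 33.8.
The triangle = ½ × 33.8 × 33.8 = 571.22.

571.22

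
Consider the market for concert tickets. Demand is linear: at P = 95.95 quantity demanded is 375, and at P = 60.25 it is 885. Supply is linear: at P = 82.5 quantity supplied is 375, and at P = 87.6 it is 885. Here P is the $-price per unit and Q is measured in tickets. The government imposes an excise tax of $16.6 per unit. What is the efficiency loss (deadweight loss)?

Demand slope = (60.25 − 95.95)/(885 − 375) = −0.07, so P = 122.2 − 0.07Q.
Supply slope = (87.6 − 82.5)/(885 − 375) = 0.01, so P = 78.75 + 0.01Q.
Competitive equilibrium: 122.2 − 0.07Q = 78.75 + 0.01Q → Q* = 543.125, P* = 84.1813.
With the tax, the buyer price exceeds the seller price by 16.6: (122.2 − 0.07Q) − (78.75 + 0.01Q) = 16.6 → Q' = 335.625.
ΔQ = 543.125 − 335.625 = 207.5; the wedge equals the tax, 16.6.
The triangle = ½ × 207.5 × 16.6 = $1722.25.

$1722.25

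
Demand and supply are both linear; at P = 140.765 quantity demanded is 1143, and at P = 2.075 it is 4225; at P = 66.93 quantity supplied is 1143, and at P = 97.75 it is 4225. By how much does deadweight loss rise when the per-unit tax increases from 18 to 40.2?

Demand slope = (2.075 − 140.765)/(4225 − 1143) = −0.045, so P = 192.2 − 0.045Q.
Supply slope = (97.75 − 66.93)/(4225 − 1143) = 0.01, so P = 55.5 + 0.01Q.
Competitive equilibrium: 192.2 − 0.045Q = 55.5 + 0.01Q → Q* = 2485.4545, P* = 80.3545.
For a per-unit tax t: ΔQ = t/0.055, so DWL = ½·t·(t/0.055) = t²/0.11.
At t = 18: DWL = 2945.455. At t = 40.2: DWL = 14691.273.
Increase = 14691.273 − 2945.455 = 11745.82.

11745.82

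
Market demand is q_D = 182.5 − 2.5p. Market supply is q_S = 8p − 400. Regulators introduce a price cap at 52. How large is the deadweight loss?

In inverse form: demand p = 73 − 0.4q, supply p = 50 + 0.125q.
Competitive equilibrium: 73 − 0.4q = 50 + 0.125q → q* = 43.8095, p* = 55.4762.
At the ceiling p = 52, quantity supplied = (52 − 50)/0.125 = 16.
Willingness to pay at q' = 16: 73 − 0.4·16 = 66.6.
Δq = 43.8095 − 16 = 27.8095; wedge = 66.6 − 52 = 14.6.
DWL = ½ × 27.8095 × 14.6 = 203.01.

203.01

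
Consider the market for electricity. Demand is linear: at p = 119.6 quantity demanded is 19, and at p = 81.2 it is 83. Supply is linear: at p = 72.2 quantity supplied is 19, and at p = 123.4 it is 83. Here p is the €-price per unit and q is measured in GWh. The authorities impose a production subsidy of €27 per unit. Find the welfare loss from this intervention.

Demand slope = (81.2 − 119.6)/(83 − 19) = −0.6, so p = 131 − 0.6q.
Supply slope = (123.4 − 72.2)/(83 − 19) = 0.8, so p = 57 + 0.8q.
Competitive equilibrium: 131 − 0.6q = 57 + 0.8q → q* = 52.8571, p* = 99.2857.
The subsidy lowers effective supply by 27: p = 30 + 0.8q.
New quantity: 131 − 0.6q = 30 + 0.8q → q' = 72.1429.
Overproduction Δq = 72.1429 − 52.8571 = 19.2858; wedge = subsidy = 27.
DWL = ½ × 19.2858 × 27 = €260.36.

€260.36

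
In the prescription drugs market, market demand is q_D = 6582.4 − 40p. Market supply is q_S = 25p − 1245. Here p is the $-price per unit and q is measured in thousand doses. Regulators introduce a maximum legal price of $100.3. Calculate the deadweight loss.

$8224.05 thousand

In inverse form: demand p = 164.56 − 0.025q, supply p = 49.8 + 0.04q.
Competitive equilibrium: 164.56 − 0.025q = 49.8 + 0.04q → q* = 1765.5385, p* = 120.4215.
At the ceiling p = 100.3, quantity supplied = (100.3 − 49.8)/0.04 = 1262.5.
Willingness to pay at q' = 1262.5: 164.56 − 0.025·1262.5 = 132.9975.
Δq = 1765.5385 − 1262.5 = 503.0385; wedge = 132.9975 − 100.3 = 32.6975.
Welfare loss = ½ × 503.0385 × 32.6975 = $8224.05 thousand.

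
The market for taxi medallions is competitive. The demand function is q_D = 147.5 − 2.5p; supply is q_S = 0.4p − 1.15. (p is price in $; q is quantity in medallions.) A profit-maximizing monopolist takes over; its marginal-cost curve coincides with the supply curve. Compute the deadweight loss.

In inverse form: demand p = 59 − 0.4q, supply p = 2.875 + 2.5q.
Competitive equilibrium: 59 − 0.4q = 2.875 + 2.5q → q* = 19.3534, p* = 51.2586.
Marginal revenue: MR = 59 − 0.8q. Set MR = MC: 59 − 0.8q = 2.875 + 2.5q → q_m = 17.0076.
Price p_m = 59 − 0.4·17.0076 = 52.197; MC(q_m) = 2.875 + 2.5·17.0076 = 45.394.
Competitive q* = 19.3534, so Δq = 2.3458; wedge = 52.197 − 45.394 = 6.803.
DWL = ½ × 2.3458 × 6.803 = $7.98.

$7.98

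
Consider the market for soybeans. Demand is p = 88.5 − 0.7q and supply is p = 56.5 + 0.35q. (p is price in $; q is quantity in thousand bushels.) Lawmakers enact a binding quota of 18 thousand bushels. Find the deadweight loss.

$81.72 thousand

Competitive equilibrium: 88.5 − 0.7q = 56.5 + 0.35q → q* = 30.4762, p* = 67.1667.
At q = 18: demand price = 88.5 − 0.7·18 = 75.9; supply price = 56.5 + 0.35·18 = 62.8.
Δq = 30.4762 − 18 = 12.4762; wedge = 75.9 − 62.8 = 13.1.
The triangle = ½ × 12.4762 × 13.1 = $81.72 thousand.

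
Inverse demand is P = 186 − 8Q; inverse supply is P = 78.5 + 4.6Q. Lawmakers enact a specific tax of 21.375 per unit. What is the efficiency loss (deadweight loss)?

18.13

Competitive equilibrium: 186 − 8Q = 78.5 + 4.6Q → Q* = 8.5317, P* = 117.746.
With the tax, the buyer price exceeds the seller price by 21.375: (186 − 8Q) − (78.5 + 4.6Q) = 21.375 → Q' = 6.8353.
ΔQ = 8.5317 − 6.8353 = 1.6964; the wedge equals the tax, 21.375.
The triangle = ½ × 1.6964 × 21.375 = 18.13.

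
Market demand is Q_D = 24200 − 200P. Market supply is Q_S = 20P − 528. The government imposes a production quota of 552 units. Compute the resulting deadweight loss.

In inverse form: demand P = 121 − 0.005Q, supply P = 26.4 + 0.05Q.
Competitive equilibrium: 121 − 0.005Q = 26.4 + 0.05Q → Q* = 1720, P* = 112.4.
At Q = 552: demand price = 121 − 0.005·552 = 118.24; supply price = 26.4 + 0.05·552 = 54.
ΔQ = 1720 − 552 = 1168; wedge = 118.24 − 54 = 64.24.
The triangle = ½ × 1168 × 64.24 = 37516.16.

37516.16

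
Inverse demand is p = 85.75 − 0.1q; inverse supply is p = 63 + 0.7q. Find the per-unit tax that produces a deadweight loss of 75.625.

11

Competitive equilibrium: 85.75 − 0.1q = 63 + 0.7q → q* = 28.4375, p* = 82.9063.
A tax t gives Δq = t/0.8 and wedge t, so DWL = t²/1.6.
t²/1.6 = 75.625 → t² = 121 → t = 11.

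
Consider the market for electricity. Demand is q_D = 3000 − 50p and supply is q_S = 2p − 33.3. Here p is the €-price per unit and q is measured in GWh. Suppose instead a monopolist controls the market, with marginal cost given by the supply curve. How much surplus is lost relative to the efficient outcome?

In inverse form: demand p = 60 − 0.02q, supply p = 16.65 + 0.5q.
Competitive equilibrium: 60 − 0.02q = 16.65 + 0.5q → q* = 83.3654, p* = 58.3327.
Marginal revenue: MR = 60 − 0.04q. Set MR = MC: 60 − 0.04q = 16.65 + 0.5q → q_m = 80.2778.
Price p_m = 60 − 0.02·80.2778 = 58.3944; MC(q_m) = 16.65 + 0.5·80.2778 = 56.7889.
Competitive q* = 83.3654, so Δq = 3.0876; wedge = 58.3944 − 56.7889 = 1.6055.
Welfare loss = ½ × 3.0876 × 1.6055 = €2.48.

€2.48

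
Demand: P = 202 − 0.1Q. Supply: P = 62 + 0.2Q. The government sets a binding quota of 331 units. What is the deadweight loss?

Competitive equilibrium: 202 − 0.1Q = 62 + 0.2Q → Q* = 466.6667, P* = 155.3333.
At Q = 331: demand price = 202 − 0.1·331 = 168.9; supply price = 62 + 0.2·331 = 128.2.
ΔQ = 466.6667 − 331 = 135.6667; wedge = 168.9 − 128.2 = 40.7.
DWL = ½ × 135.6667 × 40.7 = 2760.82.

2760.82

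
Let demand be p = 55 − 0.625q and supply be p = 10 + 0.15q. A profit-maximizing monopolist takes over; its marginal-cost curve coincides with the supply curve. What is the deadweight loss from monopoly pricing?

Competitive equilibrium: 55 − 0.625q = 10 + 0.15q → q* = 58.0645, p* = 18.7097.
Marginal revenue: MR = 55 − 1.25q. Set MR = MC: 55 − 1.25q = 10 + 0.15q → q_m = 32.1429.
Price p_m = 55 − 0.625·32.1429 = 34.9107; MC(q_m) = 10 + 0.15·32.1429 = 14.8214.
Competitive q* = 58.0645, so Δq = 25.9216; wedge = 34.9107 − 14.8214 = 20.0893.
Deadweight loss = ½ × 25.9216 × 20.0893 = 260.37.

260.37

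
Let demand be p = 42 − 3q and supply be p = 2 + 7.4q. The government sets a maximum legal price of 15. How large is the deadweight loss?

Competitive equilibrium: 42 − 3q = 2 + 7.4q → q* = 3.8462, p* = 30.4615.
At the ceiling p = 15, quantity supplied = (15 − 2)/7.4 = 1.7568.
Willingness to pay at q' = 1.7568: 42 − 3·1.7568 = 36.7296.
Δq = 3.8462 − 1.7568 = 2.0894; wedge = 36.7296 − 15 = 21.7296.
Deadweight loss = ½ × 2.0894 × 21.7296 = 22.70.

22.70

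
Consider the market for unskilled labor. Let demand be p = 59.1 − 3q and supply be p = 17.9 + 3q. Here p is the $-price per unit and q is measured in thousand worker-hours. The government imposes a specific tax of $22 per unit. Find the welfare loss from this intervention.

$40.33 thousand

Competitive equilibrium: 59.1 − 3q = 17.9 + 3q → q* = 6.8667, p* = 38.5.
With the tax, the buyer price exceeds the seller price by 22: (59.1 − 3q) − (17.9 + 3q) = 22 → q' = 3.2.
Δq = 6.8667 − 3.2 = 3.6667; the wedge equals the tax, 22.
DWL = ½ × 3.6667 × 22 = $40.33 thousand.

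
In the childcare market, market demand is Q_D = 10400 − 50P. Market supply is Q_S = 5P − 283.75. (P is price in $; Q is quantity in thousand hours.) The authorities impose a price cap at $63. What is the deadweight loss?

In inverse form: demand P = 208 − 0.02Q, supply P = 56.75 + 0.2Q.
Competitive equilibrium: 208 − 0.02Q = 56.75 + 0.2Q → Q* = 687.5, P* = 194.25.
At the ceiling P = 63, quantity supplied = (63 − 56.75)/0.2 = 31.25.
Willingness to pay at Q' = 31.25: 208 − 0.02·31.25 = 207.375.
ΔQ = 687.5 − 31.25 = 656.25; wedge = 207.375 − 63 = 144.375.
Welfare loss = ½ × 656.25 × 144.375 = $47373.05 thousand.

$47373.05 thousand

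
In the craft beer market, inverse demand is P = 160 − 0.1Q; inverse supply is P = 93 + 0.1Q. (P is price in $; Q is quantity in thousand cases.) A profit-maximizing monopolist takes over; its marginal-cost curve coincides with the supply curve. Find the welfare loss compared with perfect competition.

$1246.94 thousand

Competitive equilibrium: 160 − 0.1Q = 93 + 0.1Q → Q* = 335, P* = 126.5.
Marginal revenue: MR = 160 − 0.2Q. Set MR = MC: 160 − 0.2Q = 93 + 0.1Q → Q_m = 223.33333.
Price P_m = 160 − 0.1·223.33333 = 137.66667; MC(Q_m) = 93 + 0.1·223.33333 = 115.33333.
Competitive Q* = 335, so ΔQ = 111.66667; wedge = 137.66667 − 115.33333 = 22.33334.
Deadweight loss = ½ × 111.66667 × 22.33334 = $1246.94 thousand.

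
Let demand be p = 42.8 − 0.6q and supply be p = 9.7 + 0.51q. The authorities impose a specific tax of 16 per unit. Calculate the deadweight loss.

115.32

Competitive equilibrium: 42.8 − 0.6q = 9.7 + 0.51q → q* = 29.8198, p* = 24.9081.
With the tax, the buyer price exceeds the seller price by 16: (42.8 − 0.6q) − (9.7 + 0.51q) = 16 → q' = 15.4054.
Δq = 29.8198 − 15.4054 = 14.4144; the wedge equals the tax, 16.
The triangle = ½ × 14.4144 × 16 = 115.32.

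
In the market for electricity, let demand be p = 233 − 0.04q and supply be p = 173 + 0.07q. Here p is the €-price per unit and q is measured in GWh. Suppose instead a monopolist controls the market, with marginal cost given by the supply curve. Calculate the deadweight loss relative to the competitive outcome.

€1163.64

Competitive equilibrium: 233 − 0.04q = 173 + 0.07q → q* = 545.4545, p* = 211.1818.
Marginal revenue: MR = 233 − 0.08q. Set MR = MC: 233 − 0.08q = 173 + 0.07q → q_m = 400.
Price p_m = 233 − 0.04·400 = 217; MC(q_m) = 173 + 0.07·400 = 201.
Competitive q* = 545.4545, so Δq = 145.4545; wedge = 217 − 201 = 16.
Deadweight loss = ½ × 145.4545 × 16 = €1163.64.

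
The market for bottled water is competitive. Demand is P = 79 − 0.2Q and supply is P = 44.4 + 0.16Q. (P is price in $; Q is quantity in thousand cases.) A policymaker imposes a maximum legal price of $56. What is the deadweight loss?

Competitive equilibrium: 79 − 0.2Q = 44.4 + 0.16Q → Q* = 96.1111, P* = 59.7778.
At the ceiling P = 56, quantity supplied = (56 − 44.4)/0.16 = 72.5.
Willingness to pay at Q' = 72.5: 79 − 0.2·72.5 = 64.5.
ΔQ = 96.1111 − 72.5 = 23.6111; wedge = 64.5 − 56 = 8.5.
Welfare loss = ½ × 23.6111 × 8.5 = $100.35 thousand.

$100.35 thousand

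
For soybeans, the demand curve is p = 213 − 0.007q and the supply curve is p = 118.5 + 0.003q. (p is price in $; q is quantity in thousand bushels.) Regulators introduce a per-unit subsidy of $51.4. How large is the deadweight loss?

Competitive equilibrium: 213 − 0.007q = 118.5 + 0.003q → q* = 9450, p* = 146.85.
The subsidy lowers effective supply by 51.4: p = 67.1 + 0.003q.
New quantity: 213 − 0.007q = 67.1 + 0.003q → q' = 14590.
Overproduction Δq = 14590 − 9450 = 5140; wedge = subsidy = 51.4.
DWL = ½ × 5140 × 51.4 = $132098 thousand.

$132098 thousand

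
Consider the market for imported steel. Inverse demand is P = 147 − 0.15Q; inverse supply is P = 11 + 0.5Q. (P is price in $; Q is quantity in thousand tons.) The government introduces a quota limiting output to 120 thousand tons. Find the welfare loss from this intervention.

Competitive equilibrium: 147 − 0.15Q = 11 + 0.5Q → Q* = 209.2308, P* = 115.6154.
At Q = 120: demand price = 147 − 0.15·120 = 129; supply price = 11 + 0.5·120 = 71.
ΔQ = 209.2308 − 120 = 89.2308; wedge = 129 − 71 = 58.
The triangle = ½ × 89.2308 × 58 = $2587.69 thousand.

$2587.69 thousand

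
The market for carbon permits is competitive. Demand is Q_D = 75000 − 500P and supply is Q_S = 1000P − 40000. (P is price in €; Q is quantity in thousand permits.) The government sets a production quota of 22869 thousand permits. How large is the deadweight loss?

€285563.41 thousand

In inverse form: demand P = 150 − 0.002Q, supply P = 40 + 0.001Q.
Competitive equilibrium: 150 − 0.002Q = 40 + 0.001Q → Q* = 36666.6667, P* = 76.6667.
At Q = 22869: demand price = 150 − 0.002·22869 = 104.262; supply price = 40 + 0.001·22869 = 62.869.
ΔQ = 36666.6667 − 22869 = 13797.6667; wedge = 104.262 − 62.869 = 41.393.
Welfare loss = ½ × 13797.6667 × 41.393 = €285563.41 thousand.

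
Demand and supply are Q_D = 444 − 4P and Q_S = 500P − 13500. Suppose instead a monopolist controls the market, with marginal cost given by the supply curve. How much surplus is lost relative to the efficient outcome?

In inverse form: demand P = 111 − 0.25Q, supply P = 27 + 0.002Q.
Competitive equilibrium: 111 − 0.25Q = 27 + 0.002Q → Q* = 333.33333, P* = 27.66667.
Marginal revenue: MR = 111 − 0.5Q. Set MR = MC: 111 − 0.5Q = 27 + 0.002Q → Q_m = 167.33068.
Price P_m = 111 − 0.25·167.33068 = 69.16733; MC(Q_m) = 27 + 0.002·167.33068 = 27.33466.
Competitive Q* = 333.33333, so ΔQ = 166.00265; wedge = 69.16733 − 27.33466 = 41.83267.
Welfare loss = ½ × 166.00265 × 41.83267 = 3472.17.

3472.17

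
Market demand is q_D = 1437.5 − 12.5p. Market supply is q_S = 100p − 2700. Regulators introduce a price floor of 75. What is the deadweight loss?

10272.22

In inverse form: demand p = 115 − 0.08q, supply p = 27 + 0.01q.
Competitive equilibrium: 115 − 0.08q = 27 + 0.01q → q* = 977.7778, p* = 36.7778.
At the floor p = 75, quantity demanded = (115 − 75)/0.08 = 500.
Sellers' marginal cost at q' = 500: 27 + 0.01·500 = 32.
Δq = 977.7778 − 500 = 477.7778; wedge = 75 − 32 = 43.
Welfare loss = ½ × 477.7778 × 43 = 10272.22.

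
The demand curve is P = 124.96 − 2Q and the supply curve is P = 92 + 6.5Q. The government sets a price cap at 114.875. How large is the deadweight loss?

Competitive equilibrium: 124.96 − 2Q = 92 + 6.5Q → Q* = 3.8776, P* = 117.2047.
At the ceiling P = 114.875, quantity supplied = (114.875 − 92)/6.5 = 3.5192.
Willingness to pay at Q' = 3.5192: 124.96 − 2·3.5192 = 117.9216.
ΔQ = 3.8776 − 3.5192 = 0.3584; wedge = 117.9216 − 114.875 = 3.0466.
The triangle = ½ × 0.3584 × 3.0466 = 0.55.

0.55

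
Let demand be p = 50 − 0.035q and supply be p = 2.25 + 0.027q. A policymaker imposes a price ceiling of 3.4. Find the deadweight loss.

Competitive equilibrium: 50 − 0.035q = 2.25 + 0.027q → q* = 770.16129, p* = 23.04435.
At the ceiling p = 3.4, quantity supplied = (3.4 − 2.25)/0.027 = 42.59259.
Willingness to pay at q' = 42.59259: 50 − 0.035·42.59259 = 48.50926.
Δq = 770.16129 − 42.59259 = 727.5687; wedge = 48.50926 − 3.4 = 45.10926.
Deadweight loss = ½ × 727.5687 × 45.10926 = 16410.04.

16410.04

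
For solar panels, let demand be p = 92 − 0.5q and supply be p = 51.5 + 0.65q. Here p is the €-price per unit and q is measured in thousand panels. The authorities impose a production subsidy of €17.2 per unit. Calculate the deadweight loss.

€128.63 thousand

Competitive equilibrium: 92 − 0.5q = 51.5 + 0.65q → q* = 35.2174, p* = 74.3913.
The subsidy lowers effective supply by 17.2: p = 34.3 + 0.65q.
New quantity: 92 − 0.5q = 34.3 + 0.65q → q' = 50.1739.
Overproduction Δq = 50.1739 − 35.2174 = 14.9565; wedge = subsidy = 17.2.
Deadweight loss = ½ × 14.9565 × 17.2 = €128.63 thousand.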